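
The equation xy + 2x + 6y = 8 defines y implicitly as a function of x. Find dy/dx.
Differentiate both sides with respect to x, treating y as y(x). By the chain rule, any term containing y contributes a factor of y' = dy/dx when we differentiate it.

Move every term to one side and write the relation as F(x, y) = 0. Term by term,
  d/dx[xy] = x·y' + y
  d/dx[2x] = 2
  d/dx[6y] = 6·y'
  d/dx[-8] = 0

The pieces without y' make up ∂F/∂x and the coefficient of y' is ∂F/∂y:
  ∂F/∂x = y + 2,
  ∂F/∂y = x + 6.

Since d/dx[F] = ∂F/∂x + (∂F/∂y)·y' = 0, solve for y':
  (∂F/∂y)·y' = -∂F/∂x
  dy/dx = -(∂F/∂x)/(∂F/∂y) = -(y + 2)/(x + 6) = (-y - 2)/(x + 6)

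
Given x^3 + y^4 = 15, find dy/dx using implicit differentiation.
Apply d/dx to both sides, remembering that y depends on x. Each occurrence of y therefore brings in a y' = dy/dx via the chain rule.

With F(x, y) equal to the left-hand side minus the right, differentiate F term by term:
  d/dx[x^3] = 3x^2
  d/dx[y^4] = 4y^3·y'
  d/dx[-15] = 0
Adding these up, d/dx[F] = 0 becomes
  (3x^2) + (4y^3)·y' = 0,
so isolating y',
  dy/dx = -(3x^2)/(4y^3) = -3x^2/(4y^3)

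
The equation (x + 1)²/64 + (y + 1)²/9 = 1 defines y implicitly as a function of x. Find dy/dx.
Differentiate both sides with respect to x, treating y as y(x). By the chain rule, any term containing y contributes a factor of y' = dy/dx when we differentiate it.

Move every term to one side and write the relation as F(x, y) = 0. Term by term,
  d/dx[(x + 1)^2/64] = x/32 + 1/32
  d/dx[(y + 1)^2/9] = 2·y'(y + 1)/9
  d/dx[-1] = 0

The pieces without y' make up ∂F/∂x and the coefficient of y' is ∂F/∂y:
  ∂F/∂x = x/32 + 1/32,
  ∂F/∂y = 2y/9 + 2/9.

Since d/dx[F] = ∂F/∂x + (∂F/∂y)·y' = 0, solve for y':
  (∂F/∂y)·y' = -∂F/∂x
  dy/dx = -(∂F/∂x)/(∂F/∂y) = -(x/32 + 1/32)/(2y/9 + 2/9)
        = -((x + 1)/32)/(2(y + 1)/9) = 9(-x - 1)/(64(y + 1))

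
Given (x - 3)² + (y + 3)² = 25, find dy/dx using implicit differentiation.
Take d/dx of both sides. Since y is implicitly a function of x, the chain rule attaches a y' = dy/dx factor whenever we differentiate through y.

Set F(x, y) = (left side) − (right side), so the curve is F = 0. Differentiating each term of F:
  d/dx[(x - 3)^2] = 2x - 6
  d/dx[(y + 3)^2] = 2·y'(y + 3)
  d/dx[-25] = 0

Collecting, the y'-free part is the partial derivative in x and the y' coefficient is the partial derivative in y:
  ∂F/∂x = 2x - 6
  ∂F/∂y = 2y + 6

so d/dx[F(x, y(x))] = ∂F/∂x + (∂F/∂y)·y' = 0. Rearranging,
  dy/dx = -(∂F/∂x)/(∂F/∂y) = -(2x - 6)/(2y + 6) = (3 - x)/(y + 3)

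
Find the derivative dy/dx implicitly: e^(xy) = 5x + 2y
Take d/dx of both sides. Since y is implicitly a function of x, the chain rule attaches a y' = dy/dx factor whenever we differentiate through y.

Set F(x, y) = (left side) − (right side), so the curve is F = 0. Differentiating each term of F:
  d/dx[-5x] = -5
  d/dx[-2y] = -2·y'
  d/dx[e^(xy)] = (x·y' + y)·e^(xy)

Collecting, the y'-free part is the partial derivative in x and the y' coefficient is the partial derivative in y:
  ∂F/∂x = y·e^(xy) - 5
  ∂F/∂y = x·e^(xy) - 2

so d/dx[F(x, y(x))] = ∂F/∂x + (∂F/∂y)·y' = 0. Rearranging,
  dy/dx = -(∂F/∂x)/(∂F/∂y) = -(y·e^(xy) - 5)/(x·e^(xy) - 2) = (-y·e^(xy) + 5)/(x·e^(xy) - 2)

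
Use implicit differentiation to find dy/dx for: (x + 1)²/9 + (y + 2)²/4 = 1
Take d/dx of both sides. Since y is implicitly a function of x, the chain rule attaches a y' = dy/dx factor whenever we differentiate through y.

Set F(x, y) = (left side) − (right side), so the curve is F = 0. Differentiating each term of F:
  d/dx[(x + 1)^2/9] = 2x/9 + 2/9
  d/dx[(y + 2)^2/4] = y'(y + 2)/2
  d/dx[-1] = 0

Collecting, the y'-free part is the partial derivative in x and the y' coefficient is the partial derivative in y:
  ∂F/∂x = 2x/9 + 2/9
  ∂F/∂y = y/2 + 1

so d/dx[F(x, y(x))] = ∂F/∂x + (∂F/∂y)·y' = 0. Rearranging,
  dy/dx = -(∂F/∂x)/(∂F/∂y) = -(2x/9 + 2/9)/(y/2 + 1)
        = -(2(x + 1)/9)/((y + 2)/2) = 4(-x - 1)/(9(y + 2))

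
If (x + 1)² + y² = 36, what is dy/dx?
Apply d/dx to both sides, remembering that y depends on x. Each occurrence of y therefore brings in a y' = dy/dx via the chain rule.

With F(x, y) equal to the left-hand side minus the right, differentiate F term by term:
  d/dx[y^2] = 2y·y'
  d/dx[(x + 1)^2] = 2x + 2
  d/dx[-36] = 0
Adding these up, d/dx[F] = 0 becomes
  (2x + 2) + (2y)·y' = 0,
so isolating y',
  dy/dx = -(2x + 2)/(2y) = (-x - 1)/y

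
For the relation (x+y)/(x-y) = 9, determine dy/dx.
Apply d/dx to both sides, remembering that y depends on x. Each occurrence of y therefore brings in a y' = dy/dx via the chain rule.

With F(x, y) equal to the left-hand side minus the right, differentiate F term by term:
  d/dx[(x + y)/(x - y)] = (y' + 1)/(x - y) + (x + y)(y' - 1)/(x - y)^2
  d/dx[-9] = 0
Adding these up, d/dx[F] = 0 becomes
  (1/(x - y) - (x + y)/(x - y)^2) + (1/(x - y) + (x + y)/(x - y)^2)·y' = 0,
so isolating y',
  dy/dx = -(1/(x - y) - (x + y)/(x - y)^2)/(1/(x - y) + (x + y)/(x - y)^2)
        = -(-2y/(x - y)^2)/(2x/(x - y)^2) = y/x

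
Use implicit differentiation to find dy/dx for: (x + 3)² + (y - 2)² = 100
Differentiate the relation implicitly: treat y = y(x) and apply the chain rule, so every y-derivative picks up a y' = dy/dx factor.

With everything moved to the left-hand side, differentiate term by term:
  d/dx[(x + 3)^2] = 2x + 6
  d/dx[(y - 2)^2] = 2·y'(y - 2)
  d/dx[-100] = 0

Separating the contributions that come from x directly and those that come through y:
  without y':      2x + 6
  multiplying y':  2y - 4

so (2x + 6) + (2y - 4)·y' = 0, and therefore
  dy/dx = -(2x + 6)/(2y - 4) = (-x - 3)/(y - 2)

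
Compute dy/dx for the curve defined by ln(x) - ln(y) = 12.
Take d/dx of both sides. Since y is implicitly a function of x, the chain rule attaches a y' = dy/dx factor whenever we differentiate through y.

Set F(x, y) = (left side) − (right side), so the curve is F = 0. Differentiating each term of F:
  d/dx[ln(x)] = 1/x
  d/dx[-ln(y)] = -y'/y
  d/dx[-12] = 0

Collecting, the y'-free part is the partial derivative in x and the y' coefficient is the partial derivative in y:
  ∂F/∂x = 1/x
  ∂F/∂y = -1/y

so d/dx[F(x, y(x))] = ∂F/∂x + (∂F/∂y)·y' = 0. Rearranging,
  dy/dx = -(∂F/∂x)/(∂F/∂y) = -(1/x)/(-1/y) = y/x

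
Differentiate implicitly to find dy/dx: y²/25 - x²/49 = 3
Take d/dx of both sides. Since y is implicitly a function of x, the chain rule attaches a y' = dy/dx factor whenever we differentiate through y.

Set F(x, y) = (left side) − (right side), so the curve is F = 0. Differentiating each term of F:
  d/dx[-x^2/49] = -2x/49
  d/dx[y^2/25] = 2y·y'/25
  d/dx[-3] = 0

Collecting, the y'-free part is the partial derivative in x and the y' coefficient is the partial derivative in y:
  ∂F/∂x = -2x/49
  ∂F/∂y = 2y/25

so d/dx[F(x, y(x))] = ∂F/∂x + (∂F/∂y)·y' = 0. Rearranging,
  dy/dx = -(∂F/∂x)/(∂F/∂y) = -(-2x/49)/(2y/25) = 25x/(49y)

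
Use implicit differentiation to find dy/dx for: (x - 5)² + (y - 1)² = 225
Differentiate both sides with respect to x, treating y as y(x). By the chain rule, any term containing y contributes a factor of y' = dy/dx when we differentiate it.

Move every term to one side and write the relation as F(x, y) = 0. Term by term,
  d/dx[(x - 5)^2] = 2x - 10
  d/dx[(y - 1)^2] = 2·y'(y - 1)
  d/dx[-225] = 0

The pieces without y' make up ∂F/∂x and the coefficient of y' is ∂F/∂y:
  ∂F/∂x = 2x - 10,
  ∂F/∂y = 2y - 2.

Since d/dx[F] = ∂F/∂x + (∂F/∂y)·y' = 0, solve for y':
  (∂F/∂y)·y' = -∂F/∂x
  dy/dx = -(∂F/∂x)/(∂F/∂y) = -(2x - 10)/(2y - 2) = (5 - x)/(y - 1)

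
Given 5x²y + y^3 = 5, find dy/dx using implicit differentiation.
Differentiate the relation implicitly: treat y = y(x) and apply the chain rule, so every y-derivative picks up a y' = dy/dx factor.

With everything moved to the left-hand side, differentiate term by term:
  d/dx[5x^2y] = 5x^2·y' + 10xy
  d/dx[y^3] = 3y^2·y'
  d/dx[-5] = 0

Separating the contributions that come from x directly and those that come through y:
  without y':      10xy
  multiplying y':  5x^2 + 3y^2

so (10xy) + (5x^2 + 3y^2)·y' = 0, and therefore
  dy/dx = -(10xy)/(5x^2 + 3y^2) = -10xy/(5x^2 + 3y^2)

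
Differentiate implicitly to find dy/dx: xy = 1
Take d/dx of both sides. Since y is implicitly a function of x, the chain rule attaches a y' = dy/dx factor whenever we differentiate through y.

Set F(x, y) = (left side) − (right side), so the curve is F = 0. Differentiating each term of F:
  d/dx[xy] = x·y' + y
  d/dx[-1] = 0

Collecting, the y'-free part is the partial derivative in x and the y' coefficient is the partial derivative in y:
  ∂F/∂x = y
  ∂F/∂y = x

so d/dx[F(x, y(x))] = ∂F/∂x + (∂F/∂y)·y' = 0. Rearranging,
  dy/dx = -(∂F/∂x)/(∂F/∂y) = -(y)/(x) = -y/x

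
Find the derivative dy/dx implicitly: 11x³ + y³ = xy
Differentiate both sides with respect to x, treating y as y(x). By the chain rule, any term containing y contributes a factor of y' = dy/dx when we differentiate it.

Move every term to one side and write the relation as F(x, y) = 0. Term by term,
  d/dx[11x^3] = 33x^2
  d/dx[-xy] = -x·y' - y
  d/dx[y^3] = 3y^2·y'

The pieces without y' make up ∂F/∂x and the coefficient of y' is ∂F/∂y:
  ∂F/∂x = 33x^2 - y,
  ∂F/∂y = -x + 3y^2.

Since d/dx[F] = ∂F/∂x + (∂F/∂y)·y' = 0, solve for y':
  (∂F/∂y)·y' = -∂F/∂x
  dy/dx = -(∂F/∂x)/(∂F/∂y) = -(33x^2 - y)/(-x + 3y^2) = (33x^2 - y)/(x - 3y^2)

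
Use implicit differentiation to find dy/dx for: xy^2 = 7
Differentiate the relation implicitly: treat y = y(x) and apply the chain rule, so every y-derivative picks up a y' = dy/dx factor.

With everything moved to the left-hand side, differentiate term by term:
  d/dx[xy^2] = 2xy·y' + y^2
  d/dx[-7] = 0

Separating the contributions that come from x directly and those that come through y:
  without y':      y^2
  multiplying y':  2xy

so (y^2) + (2xy)·y' = 0, and therefore
  dy/dx = -(y^2)/(2xy) = -y/(2x)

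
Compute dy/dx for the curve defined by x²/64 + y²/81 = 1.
Differentiate both sides with respect to x, treating y as y(x). By the chain rule, any term containing y contributes a factor of y' = dy/dx when we differentiate it.

Move every term to one side and write the relation as F(x, y) = 0. Term by term,
  d/dx[x^2/64] = x/32
  d/dx[y^2/81] = 2y·y'/81
  d/dx[-1] = 0

The pieces without y' make up ∂F/∂x and the coefficient of y' is ∂F/∂y:
  ∂F/∂x = x/32,
  ∂F/∂y = 2y/81.

Since d/dx[F] = ∂F/∂x + (∂F/∂y)·y' = 0, solve for y':
  (∂F/∂y)·y' = -∂F/∂x
  dy/dx = -(∂F/∂x)/(∂F/∂y) = -(x/32)/(2y/81) = -81x/(64y)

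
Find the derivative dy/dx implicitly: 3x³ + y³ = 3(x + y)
Differentiate both sides with respect to x, treating y as y(x). By the chain rule, any term containing y contributes a factor of y' = dy/dx when we differentiate it.

Move every term to one side and write the relation as F(x, y) = 0. Term by term,
  d/dx[3x^3] = 9x^2
  d/dx[-3x] = -3
  d/dx[y^3] = 3y^2·y'
  d/dx[-3y] = -3·y'

The pieces without y' make up ∂F/∂x and the coefficient of y' is ∂F/∂y:
  ∂F/∂x = 9x^2 - 3,
  ∂F/∂y = 3y^2 - 3.

Since d/dx[F] = ∂F/∂x + (∂F/∂y)·y' = 0, solve for y':
  (∂F/∂y)·y' = -∂F/∂x
  dy/dx = -(∂F/∂x)/(∂F/∂y) = -(9x^2 - 3)/(3y^2 - 3) = (1 - 3x^2)/(y^2 - 1)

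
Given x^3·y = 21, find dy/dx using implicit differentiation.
Differentiate both sides with respect to x, treating y as y(x). By the chain rule, any term containing y contributes a factor of y' = dy/dx when we differentiate it.

Move every term to one side and write the relation as F(x, y) = 0. Term by term,
  d/dx[x^3y] = x^3·y' + 3x^2y
  d/dx[-21] = 0

The pieces without y' make up ∂F/∂x and the coefficient of y' is ∂F/∂y:
  ∂F/∂x = 3x^2y,
  ∂F/∂y = x^3.

Since d/dx[F] = ∂F/∂x + (∂F/∂y)·y' = 0, solve for y':
  (∂F/∂y)·y' = -∂F/∂x
  dy/dx = -(∂F/∂x)/(∂F/∂y) = -(3x^2y)/(x^3) = -3y/x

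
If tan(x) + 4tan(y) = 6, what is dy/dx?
Differentiate both sides with respect to x, treating y as y(x). By the chain rule, any term containing y contributes a factor of y' = dy/dx when we differentiate it.

Move every term to one side and write the relation as F(x, y) = 0. Term by term,
  d/dx[tan(x)] = tan(x)^2 + 1
  d/dx[4tan(y)] = 4·y'(tan(y)^2 + 1)
  d/dx[-6] = 0

The pieces without y' make up ∂F/∂x and the coefficient of y' is ∂F/∂y:
  ∂F/∂x = tan(x)^2 + 1,
  ∂F/∂y = 4tan(y)^2 + 4.

Since d/dx[F] = ∂F/∂x + (∂F/∂y)·y' = 0, solve for y':
  (∂F/∂y)·y' = -∂F/∂x
  dy/dx = -(∂F/∂x)/(∂F/∂y) = -(tan(x)^2 + 1)/(4tan(y)^2 + 4) = -cos(y)^2/(4cos(x)^2)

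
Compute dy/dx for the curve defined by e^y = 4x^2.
Differentiate both sides with respect to x, treating y as y(x). By the chain rule, any term containing y contributes a factor of y' = dy/dx when we differentiate it.

Move every term to one side and write the relation as F(x, y) = 0. Term by term,
  d/dx[-4x^2] = -8x
  d/dx[e^(y)] = y'·e^(y)

The pieces without y' make up ∂F/∂x and the coefficient of y' is ∂F/∂y:
  ∂F/∂x = -8x,
  ∂F/∂y = e^(y).

Since d/dx[F] = ∂F/∂x + (∂F/∂y)·y' = 0, solve for y':
  (∂F/∂y)·y' = -∂F/∂x
  dy/dx = -(∂F/∂x)/(∂F/∂y) = -(-8x)/(e^(y)) = 8x·e^(-y)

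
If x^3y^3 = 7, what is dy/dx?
Apply d/dx to both sides, remembering that y depends on x. Each occurrence of y therefore brings in a y' = dy/dx via the chain rule.

With F(x, y) equal to the left-hand side minus the right, differentiate F term by term:
  d/dx[x^3y^3] = 3x^3y^2·y' + 3x^2y^3
  d/dx[-7] = 0
Adding these up, d/dx[F] = 0 becomes
  (3x^2y^3) + (3x^3y^2)·y' = 0,
so isolating y',
  dy/dx = -(3x^2y^3)/(3x^3y^2) = -y/x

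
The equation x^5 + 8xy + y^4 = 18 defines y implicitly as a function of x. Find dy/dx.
Take d/dx of both sides. Since y is implicitly a function of x, the chain rule attaches a y' = dy/dx factor whenever we differentiate through y.

Set F(x, y) = (left side) − (right side), so the curve is F = 0. Differentiating each term of F:
  d/dx[x^5] = 5x^4
  d/dx[8xy] = 8x·y' + 8y
  d/dx[y^4] = 4y^3·y'
  d/dx[-18] = 0

Collecting, the y'-free part is the partial derivative in x and the y' coefficient is the partial derivative in y:
  ∂F/∂x = 5x^4 + 8y
  ∂F/∂y = 8x + 4y^3

so d/dx[F(x, y(x))] = ∂F/∂x + (∂F/∂y)·y' = 0. Rearranging,
  dy/dx = -(∂F/∂x)/(∂F/∂y) = -(5x^4 + 8y)/(8x + 4y^3) = (-5x^4 - 8y)/(4(2x + y^3))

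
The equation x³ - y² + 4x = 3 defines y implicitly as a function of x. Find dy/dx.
Differentiate the relation implicitly: treat y = y(x) and apply the chain rule, so every y-derivative picks up a y' = dy/dx factor.

With everything moved to the left-hand side, differentiate term by term:
  d/dx[x^3] = 3x^2
  d/dx[4x] = 4
  d/dx[-y^2] = -2y·y'
  d/dx[-3] = 0

Separating the contributions that come from x directly and those that come through y:
  without y':      3x^2 + 4
  multiplying y':  -2y

so (3x^2 + 4) + (-2y)·y' = 0, and therefore
  dy/dx = -(3x^2 + 4)/(-2y) = (3x^2 + 4)/(2y)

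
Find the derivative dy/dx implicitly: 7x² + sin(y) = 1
Differentiate the relation implicitly: treat y = y(x) and apply the chain rule, so every y-derivative picks up a y' = dy/dx factor.

With everything moved to the left-hand side, differentiate term by term:
  d/dx[7x^2] = 14x
  d/dx[sin(y)] = y'·cos(y)
  d/dx[-1] = 0

Separating the contributions that come from x directly and those that come through y:
  without y':      14x
  multiplying y':  cos(y)

so (14x) + (cos(y))·y' = 0, and therefore
  dy/dx = -(14x)/(cos(y)) = -14x/cos(y)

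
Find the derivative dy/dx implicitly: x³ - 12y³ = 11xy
Differentiate the relation implicitly: treat y = y(x) and apply the chain rule, so every y-derivative picks up a y' = dy/dx factor.

With everything moved to the left-hand side, differentiate term by term:
  d/dx[x^3] = 3x^2
  d/dx[-11xy] = -11x·y' - 11y
  d/dx[-12y^3] = -36y^2·y'

Separating the contributions that come from x directly and those that come through y:
  without y':      3x^2 - 11y
  multiplying y':  -11x - 36y^2

so (3x^2 - 11y) + (-11x - 36y^2)·y' = 0, and therefore
  dy/dx = -(3x^2 - 11y)/(-11x - 36y^2) = (3x^2 - 11y)/(11x + 36y^2)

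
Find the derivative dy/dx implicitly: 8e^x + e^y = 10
Apply d/dx to both sides, remembering that y depends on x. Each occurrence of y therefore brings in a y' = dy/dx via the chain rule.

With F(x, y) equal to the left-hand side minus the right, differentiate F term by term:
  d/dx[8e^(x)] = 8e^(x)
  d/dx[e^(y)] = y'·e^(y)
  d/dx[-10] = 0
Adding these up, d/dx[F] = 0 becomes
  (8e^(x)) + (e^(y))·y' = 0,
so isolating y',
  dy/dx = -(8e^(x))/(e^(y)) = -8e^(x - y)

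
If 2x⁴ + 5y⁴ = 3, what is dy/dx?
Differentiate both sides with respect to x, treating y as y(x). By the chain rule, any term containing y contributes a factor of y' = dy/dx when we differentiate it.

Move every term to one side and write the relation as F(x, y) = 0. Term by term,
  d/dx[2x^4] = 8x^3
  d/dx[5y^4] = 20y^3·y'
  d/dx[-3] = 0

The pieces without y' make up ∂F/∂x and the coefficient of y' is ∂F/∂y:
  ∂F/∂x = 8x^3,
  ∂F/∂y = 20y^3.

Since d/dx[F] = ∂F/∂x + (∂F/∂y)·y' = 0, solve for y':
  (∂F/∂y)·y' = -∂F/∂x
  dy/dx = -(∂F/∂x)/(∂F/∂y) = -(8x^3)/(20y^3) = -2x^3/(5y^3)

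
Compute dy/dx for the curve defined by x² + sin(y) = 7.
Differentiate the relation implicitly: treat y = y(x) and apply the chain rule, so every y-derivative picks up a y' = dy/dx factor.

With everything moved to the left-hand side, differentiate term by term:
  d/dx[x^2] = 2x
  d/dx[sin(y)] = y'·cos(y)
  d/dx[-7] = 0

Separating the contributions that come from x directly and those that come through y:
  without y':      2x
  multiplying y':  cos(y)

so (2x) + (cos(y))·y' = 0, and therefore
  dy/dx = -(2x)/(cos(y)) = -2x/cos(y)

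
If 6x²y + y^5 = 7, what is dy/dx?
Differentiate the relation implicitly: treat y = y(x) and apply the chain rule, so every y-derivative picks up a y' = dy/dx factor.

With everything moved to the left-hand side, differentiate term by term:
  d/dx[6x^2y] = 6x^2·y' + 12xy
  d/dx[y^5] = 5y^4·y'
  d/dx[-7] = 0

Separating the contributions that come from x directly and those that come through y:
  without y':      12xy
  multiplying y':  6x^2 + 5y^4

so (12xy) + (6x^2 + 5y^4)·y' = 0, and therefore
  dy/dx = -(12xy)/(6x^2 + 5y^4) = -12xy/(6x^2 + 5y^4)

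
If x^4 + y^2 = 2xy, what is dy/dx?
Take d/dx of both sides. Since y is implicitly a function of x, the chain rule attaches a y' = dy/dx factor whenever we differentiate through y.

Set F(x, y) = (left side) − (right side), so the curve is F = 0. Differentiating each term of F:
  d/dx[x^4] = 4x^3
  d/dx[-2xy] = -2x·y' - 2y
  d/dx[y^2] = 2y·y'

Collecting, the y'-free part is the partial derivative in x and the y' coefficient is the partial derivative in y:
  ∂F/∂x = 4x^3 - 2y
  ∂F/∂y = -2x + 2y

so d/dx[F(x, y(x))] = ∂F/∂x + (∂F/∂y)·y' = 0. Rearranging,
  dy/dx = -(∂F/∂x)/(∂F/∂y) = -(4x^3 - 2y)/(-2x + 2y) = (2x^3 - y)/(x - y)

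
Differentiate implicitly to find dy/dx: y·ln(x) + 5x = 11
Differentiate both sides with respect to x, treating y as y(x). By the chain rule, any term containing y contributes a factor of y' = dy/dx when we differentiate it.

Move every term to one side and write the relation as F(x, y) = 0. Term by term,
  d/dx[5x] = 5
  d/dx[y·ln(x)] = y'·ln(x) + y/x
  d/dx[-11] = 0

The pieces without y' make up ∂F/∂x and the coefficient of y' is ∂F/∂y:
  ∂F/∂x = 5 + y/x,
  ∂F/∂y = ln(x).

Since d/dx[F] = ∂F/∂x + (∂F/∂y)·y' = 0, solve for y':
  (∂F/∂y)·y' = -∂F/∂x
  dy/dx = -(∂F/∂x)/(∂F/∂y) = -(5 + y/x)/(ln(x))
        = -((5x + y)/x)/(ln(x)) = (-5x - y)/(x·ln(x))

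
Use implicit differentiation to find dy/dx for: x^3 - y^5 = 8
Apply d/dx to both sides, remembering that y depends on x. Each occurrence of y therefore brings in a y' = dy/dx via the chain rule.

With F(x, y) equal to the left-hand side minus the right, differentiate F term by term:
  d/dx[x^3] = 3x^2
  d/dx[-y^5] = -5y^4·y'
  d/dx[-8] = 0
Adding these up, d/dx[F] = 0 becomes
  (3x^2) + (-5y^4)·y' = 0,
so isolating y',
  dy/dx = -(3x^2)/(-5y^4) = 3x^2/(5y^4)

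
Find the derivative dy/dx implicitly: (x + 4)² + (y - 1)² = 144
Take d/dx of both sides. Since y is implicitly a function of x, the chain rule attaches a y' = dy/dx factor whenever we differentiate through y.

Set F(x, y) = (left side) − (right side), so the curve is F = 0. Differentiating each term of F:
  d/dx[(x + 4)^2] = 2x + 8
  d/dx[(y - 1)^2] = 2·y'(y - 1)
  d/dx[-144] = 0

Collecting, the y'-free part is the partial derivative in x and the y' coefficient is the partial derivative in y:
  ∂F/∂x = 2x + 8
  ∂F/∂y = 2y - 2

so d/dx[F(x, y(x))] = ∂F/∂x + (∂F/∂y)·y' = 0. Rearranging,
  dy/dx = -(∂F/∂x)/(∂F/∂y) = -(2x + 8)/(2y - 2) = (-x - 4)/(y - 1)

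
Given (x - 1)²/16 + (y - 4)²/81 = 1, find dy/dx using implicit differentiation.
Differentiate the relation implicitly: treat y = y(x) and apply the chain rule, so every y-derivative picks up a y' = dy/dx factor.

With everything moved to the left-hand side, differentiate term by term:
  d/dx[(x - 1)^2/16] = x/8 - 1/8
  d/dx[(y - 4)^2/81] = 2·y'(y - 4)/81
  d/dx[-1] = 0

Separating the contributions that come from x directly and those that come through y:
  without y':      x/8 - 1/8
  multiplying y':  2y/81 - 8/81

so (x/8 - 1/8) + (2y/81 - 8/81)·y' = 0, and therefore
  dy/dx = -(x/8 - 1/8)/(2y/81 - 8/81)
        = -((x - 1)/8)/(2(y - 4)/81) = 81(1 - x)/(16(y - 4))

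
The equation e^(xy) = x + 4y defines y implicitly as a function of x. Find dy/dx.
Differentiate the relation implicitly: treat y = y(x) and apply the chain rule, so every y-derivative picks up a y' = dy/dx factor.

With everything moved to the left-hand side, differentiate term by term:
  d/dx[-x] = -1
  d/dx[-4y] = -4·y'
  d/dx[e^(xy)] = (x·y' + y)·e^(xy)

Separating the contributions that come from x directly and those that come through y:
  without y':      y·e^(xy) - 1
  multiplying y':  x·e^(xy) - 4

so (y·e^(xy) - 1) + (x·e^(xy) - 4)·y' = 0, and therefore
  dy/dx = -(y·e^(xy) - 1)/(x·e^(xy) - 4) = (-y·e^(xy) + 1)/(x·e^(xy) - 4)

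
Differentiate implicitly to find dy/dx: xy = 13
Apply d/dx to both sides, remembering that y depends on x. Each occurrence of y therefore brings in a y' = dy/dx via the chain rule.

With F(x, y) equal to the left-hand side minus the right, differentiate F term by term:
  d/dx[xy] = x·y' + y
  d/dx[-13] = 0
Adding these up, d/dx[F] = 0 becomes
  (y) + (x)·y' = 0,
so isolating y',
  dy/dx = -(y)/(x) = -y/x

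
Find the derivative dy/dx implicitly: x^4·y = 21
Differentiate the relation implicitly: treat y = y(x) and apply the chain rule, so every y-derivative picks up a y' = dy/dx factor.

With everything moved to the left-hand side, differentiate term by term:
  d/dx[x^4y] = x^4·y' + 4x^3y
  d/dx[-21] = 0

Separating the contributions that come from x directly and those that come through y:
  without y':      4x^3y
  multiplying y':  x^4

so (4x^3y) + (x^4)·y' = 0, and therefore
  dy/dx = -(4x^3y)/(x^4) = -4y/x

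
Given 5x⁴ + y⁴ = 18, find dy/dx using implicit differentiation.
Differentiate the relation implicitly: treat y = y(x) and apply the chain rule, so every y-derivative picks up a y' = dy/dx factor.

With everything moved to the left-hand side, differentiate term by term:
  d/dx[5x^4] = 20x^3
  d/dx[y^4] = 4y^3·y'
  d/dx[-18] = 0

Separating the contributions that come from x directly and those that come through y:
  without y':      20x^3
  multiplying y':  4y^3

so (20x^3) + (4y^3)·y' = 0, and therefore
  dy/dx = -(20x^3)/(4y^3) = -5x^3/y^3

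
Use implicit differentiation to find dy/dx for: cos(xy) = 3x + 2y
Differentiate both sides with respect to x, treating y as y(x). By the chain rule, any term containing y contributes a factor of y' = dy/dx when we differentiate it.

Move every term to one side and write the relation as F(x, y) = 0. Term by term,
  d/dx[-3x] = -3
  d/dx[-2y] = -2·y'
  d/dx[cos(xy)] = -(x·y' + y)·sin(xy)

The pieces without y' make up ∂F/∂x and the coefficient of y' is ∂F/∂y:
  ∂F/∂x = -y·sin(xy) - 3,
  ∂F/∂y = -x·sin(xy) - 2.

Since d/dx[F] = ∂F/∂x + (∂F/∂y)·y' = 0, solve for y':
  (∂F/∂y)·y' = -∂F/∂x
  dy/dx = -(∂F/∂x)/(∂F/∂y) = -(-y·sin(xy) - 3)/(-x·sin(xy) - 2) = -(y·sin(xy) + 3)/(x·sin(xy) + 2)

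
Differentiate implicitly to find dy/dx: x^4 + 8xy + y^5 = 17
Differentiate the relation implicitly: treat y = y(x) and apply the chain rule, so every y-derivative picks up a y' = dy/dx factor.

With everything moved to the left-hand side, differentiate term by term:
  d/dx[x^4] = 4x^3
  d/dx[8xy] = 8x·y' + 8y
  d/dx[y^5] = 5y^4·y'
  d/dx[-17] = 0

Separating the contributions that come from x directly and those that come through y:
  without y':      4x^3 + 8y
  multiplying y':  8x + 5y^4

so (4x^3 + 8y) + (8x + 5y^4)·y' = 0, and therefore
  dy/dx = -(4x^3 + 8y)/(8x + 5y^4) = 4(-x^3 - 2y)/(8x + 5y^4)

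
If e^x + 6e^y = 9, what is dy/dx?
Take d/dx of both sides. Since y is implicitly a function of x, the chain rule attaches a y' = dy/dx factor whenever we differentiate through y.

Set F(x, y) = (left side) − (right side), so the curve is F = 0. Differentiating each term of F:
  d/dx[e^(x)] = e^(x)
  d/dx[6e^(y)] = 6·y'·e^(y)
  d/dx[-9] = 0

Collecting, the y'-free part is the partial derivative in x and the y' coefficient is the partial derivative in y:
  ∂F/∂x = e^(x)
  ∂F/∂y = 6e^(y)

so d/dx[F(x, y(x))] = ∂F/∂x + (∂F/∂y)·y' = 0. Rearranging,
  dy/dx = -(∂F/∂x)/(∂F/∂y) = -(e^(x))/(6e^(y)) = -e^(x - y)/6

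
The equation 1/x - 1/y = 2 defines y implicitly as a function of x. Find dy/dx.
Apply d/dx to both sides, remembering that y depends on x. Each occurrence of y therefore brings in a y' = dy/dx via the chain rule.

With F(x, y) equal to the left-hand side minus the right, differentiate F term by term:
  d/dx[-1/y] = y'/y^2
  d/dx[1/x] = -1/x^2
  d/dx[-2] = 0
Adding these up, d/dx[F] = 0 becomes
  (-1/x^2) + (y^(-2))·y' = 0,
so isolating y',
  dy/dx = -(-1/x^2)/(y^(-2)) = y^2/x^2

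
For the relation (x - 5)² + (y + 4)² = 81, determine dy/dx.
Take d/dx of both sides. Since y is implicitly a function of x, the chain rule attaches a y' = dy/dx factor whenever we differentiate through y.

Set F(x, y) = (left side) − (right side), so the curve is F = 0. Differentiating each term of F:
  d/dx[(x - 5)^2] = 2x - 10
  d/dx[(y + 4)^2] = 2·y'(y + 4)
  d/dx[-81] = 0

Collecting, the y'-free part is the partial derivative in x and the y' coefficient is the partial derivative in y:
  ∂F/∂x = 2x - 10
  ∂F/∂y = 2y + 8

so d/dx[F(x, y(x))] = ∂F/∂x + (∂F/∂y)·y' = 0. Rearranging,
  dy/dx = -(∂F/∂x)/(∂F/∂y) = -(2x - 10)/(2y + 8) = (5 - x)/(y + 4)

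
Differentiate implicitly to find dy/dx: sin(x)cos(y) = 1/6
Apply d/dx to both sides, remembering that y depends on x. Each occurrence of y therefore brings in a y' = dy/dx via the chain rule.

With F(x, y) equal to the left-hand side minus the right, differentiate F term by term:
  d/dx[sin(x)·cos(y)] = -y'·sin(x)·sin(y) + cos(x)·cos(y)
  d/dx[-1/6] = 0
Adding these up, d/dx[F] = 0 becomes
  (cos(x)·cos(y)) + (-sin(x)·sin(y))·y' = 0,
so isolating y',
  dy/dx = -(cos(x)·cos(y))/(-sin(x)·sin(y)) = 1/(tan(x)·tan(y))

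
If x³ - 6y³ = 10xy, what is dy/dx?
Differentiate both sides with respect to x, treating y as y(x). By the chain rule, any term containing y contributes a factor of y' = dy/dx when we differentiate it.

Move every term to one side and write the relation as F(x, y) = 0. Term by term,
  d/dx[x^3] = 3x^2
  d/dx[-10xy] = -10x·y' - 10y
  d/dx[-6y^3] = -18y^2·y'

The pieces without y' make up ∂F/∂x and the coefficient of y' is ∂F/∂y:
  ∂F/∂x = 3x^2 - 10y,
  ∂F/∂y = -10x - 18y^2.

Since d/dx[F] = ∂F/∂x + (∂F/∂y)·y' = 0, solve for y':
  (∂F/∂y)·y' = -∂F/∂x
  dy/dx = -(∂F/∂x)/(∂F/∂y) = -(3x^2 - 10y)/(-10x - 18y^2) = (3x^2 - 10y)/(2(5x + 9y^2))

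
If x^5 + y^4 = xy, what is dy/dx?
Apply d/dx to both sides, remembering that y depends on x. Each occurrence of y therefore brings in a y' = dy/dx via the chain rule.

With F(x, y) equal to the left-hand side minus the right, differentiate F term by term:
  d/dx[x^5] = 5x^4
  d/dx[-xy] = -x·y' - y
  d/dx[y^4] = 4y^3·y'
Adding these up, d/dx[F] = 0 becomes
  (5x^4 - y) + (-x + 4y^3)·y' = 0,
so isolating y',
  dy/dx = -(5x^4 - y)/(-x + 4y^3) = (5x^4 - y)/(x - 4y^3)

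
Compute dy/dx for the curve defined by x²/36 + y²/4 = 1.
Take d/dx of both sides. Since y is implicitly a function of x, the chain rule attaches a y' = dy/dx factor whenever we differentiate through y.

Set F(x, y) = (left side) − (right side), so the curve is F = 0. Differentiating each term of F:
  d/dx[x^2/36] = x/18
  d/dx[y^2/4] = y·y'/2
  d/dx[-1] = 0

Collecting, the y'-free part is the partial derivative in x and the y' coefficient is the partial derivative in y:
  ∂F/∂x = x/18
  ∂F/∂y = y/2

so d/dx[F(x, y(x))] = ∂F/∂x + (∂F/∂y)·y' = 0. Rearranging,
  dy/dx = -(∂F/∂x)/(∂F/∂y) = -(x/18)/(y/2) = -x/(9y)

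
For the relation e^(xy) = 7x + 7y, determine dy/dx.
Differentiate the relation implicitly: treat y = y(x) and apply the chain rule, so every y-derivative picks up a y' = dy/dx factor.

With everything moved to the left-hand side, differentiate term by term:
  d/dx[-7x] = -7
  d/dx[-7y] = -7·y'
  d/dx[e^(xy)] = (x·y' + y)·e^(xy)

Separating the contributions that come from x directly and those that come through y:
  without y':      y·e^(xy) - 7
  multiplying y':  x·e^(xy) - 7

so (y·e^(xy) - 7) + (x·e^(xy) - 7)·y' = 0, and therefore
  dy/dx = -(y·e^(xy) - 7)/(x·e^(xy) - 7) = (-y·e^(xy) + 7)/(x·e^(xy) - 7)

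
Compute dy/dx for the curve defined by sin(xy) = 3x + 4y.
Differentiate the relation implicitly: treat y = y(x) and apply the chain rule, so every y-derivative picks up a y' = dy/dx factor.

With everything moved to the left-hand side, differentiate term by term:
  d/dx[-3x] = -3
  d/dx[-4y] = -4·y'
  d/dx[sin(xy)] = (x·y' + y)·cos(xy)

Separating the contributions that come from x directly and those that come through y:
  without y':      y·cos(xy) - 3
  multiplying y':  x·cos(xy) - 4

so (y·cos(xy) - 3) + (x·cos(xy) - 4)·y' = 0, and therefore
  dy/dx = -(y·cos(xy) - 3)/(x·cos(xy) - 4) = (-y·cos(xy) + 3)/(x·cos(xy) - 4)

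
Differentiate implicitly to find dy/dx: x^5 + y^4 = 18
Differentiate both sides with respect to x, treating y as y(x). By the chain rule, any term containing y contributes a factor of y' = dy/dx when we differentiate it.

Move every term to one side and write the relation as F(x, y) = 0. Term by term,
  d/dx[x^5] = 5x^4
  d/dx[y^4] = 4y^3·y'
  d/dx[-18] = 0

The pieces without y' make up ∂F/∂x and the coefficient of y' is ∂F/∂y:
  ∂F/∂x = 5x^4,
  ∂F/∂y = 4y^3.

Since d/dx[F] = ∂F/∂x + (∂F/∂y)·y' = 0, solve for y':
  (∂F/∂y)·y' = -∂F/∂x
  dy/dx = -(∂F/∂x)/(∂F/∂y) = -(5x^4)/(4y^3) = -5x^4/(4y^3)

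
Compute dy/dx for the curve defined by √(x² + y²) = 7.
Differentiate the relation implicitly: treat y = y(x) and apply the chain rule, so every y-derivative picks up a y' = dy/dx factor.

With everything moved to the left-hand side, differentiate term by term:
  d/dx[√(x^2 + y^2)] = (x + y·y')/√(x^2 + y^2)
  d/dx[-7] = 0

Separating the contributions that come from x directly and those that come through y:
  without y':      x/√(x^2 + y^2)
  multiplying y':  y/√(x^2 + y^2)

so (x/√(x^2 + y^2)) + (y/√(x^2 + y^2))·y' = 0, and therefore
  dy/dx = -(x/√(x^2 + y^2))/(y/√(x^2 + y^2)) = -x/y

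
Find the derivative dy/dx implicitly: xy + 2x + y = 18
Take d/dx of both sides. Since y is implicitly a function of x, the chain rule attaches a y' = dy/dx factor whenever we differentiate through y.

Set F(x, y) = (left side) − (right side), so the curve is F = 0. Differentiating each term of F:
  d/dx[xy] = x·y' + y
  d/dx[2x] = 2
  d/dx[y] = y'
  d/dx[-18] = 0

Collecting, the y'-free part is the partial derivative in x and the y' coefficient is the partial derivative in y:
  ∂F/∂x = y + 2
  ∂F/∂y = x + 1

so d/dx[F(x, y(x))] = ∂F/∂x + (∂F/∂y)·y' = 0. Rearranging,
  dy/dx = -(∂F/∂x)/(∂F/∂y) = -(y + 2)/(x + 1) = (-y - 2)/(x + 1)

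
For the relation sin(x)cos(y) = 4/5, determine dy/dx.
Take d/dx of both sides. Since y is implicitly a function of x, the chain rule attaches a y' = dy/dx factor whenever we differentiate through y.

Set F(x, y) = (left side) − (right side), so the curve is F = 0. Differentiating each term of F:
  d/dx[sin(x)·cos(y)] = -y'·sin(x)·sin(y) + cos(x)·cos(y)
  d/dx[-4/5] = 0

Collecting, the y'-free part is the partial derivative in x and the y' coefficient is the partial derivative in y:
  ∂F/∂x = cos(x)·cos(y)
  ∂F/∂y = -sin(x)·sin(y)

so d/dx[F(x, y(x))] = ∂F/∂x + (∂F/∂y)·y' = 0. Rearranging,
  dy/dx = -(∂F/∂x)/(∂F/∂y) = -(cos(x)·cos(y))/(-sin(x)·sin(y)) = 1/(tan(x)·tan(y))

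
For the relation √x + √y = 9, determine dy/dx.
Apply d/dx to both sides, remembering that y depends on x. Each occurrence of y therefore brings in a y' = dy/dx via the chain rule.

With F(x, y) equal to the left-hand side minus the right, differentiate F term by term:
  d/dx[√(x)] = 1/(2√(x))
  d/dx[√(y)] = y'/(2√(y))
  d/dx[-9] = 0
Adding these up, d/dx[F] = 0 becomes
  (1/(2√(x))) + (1/(2√(y)))·y' = 0,
so isolating y',
  dy/dx = -(1/(2√(x)))/(1/(2√(y))) = -√(y)/√(x)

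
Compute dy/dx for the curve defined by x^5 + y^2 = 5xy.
Differentiate the relation implicitly: treat y = y(x) and apply the chain rule, so every y-derivative picks up a y' = dy/dx factor.

With everything moved to the left-hand side, differentiate term by term:
  d/dx[x^5] = 5x^4
  d/dx[-5xy] = -5x·y' - 5y
  d/dx[y^2] = 2y·y'

Separating the contributions that come from x directly and those that come through y:
  without y':      5x^4 - 5y
  multiplying y':  -5x + 2y

so (5x^4 - 5y) + (-5x + 2y)·y' = 0, and therefore
  dy/dx = -(5x^4 - 5y)/(-5x + 2y) = 5(x^4 - y)/(5x - 2y)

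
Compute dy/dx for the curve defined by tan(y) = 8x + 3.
Take d/dx of both sides. Since y is implicitly a function of x, the chain rule attaches a y' = dy/dx factor whenever we differentiate through y.

Set F(x, y) = (left side) − (right side), so the curve is F = 0. Differentiating each term of F:
  d/dx[-8x] = -8
  d/dx[tan(y)] = y'(tan(y)^2 + 1)
  d/dx[-3] = 0

Collecting, the y'-free part is the partial derivative in x and the y' coefficient is the partial derivative in y:
  ∂F/∂x = -8
  ∂F/∂y = tan(y)^2 + 1

so d/dx[F(x, y(x))] = ∂F/∂x + (∂F/∂y)·y' = 0. Rearranging,
  dy/dx = -(∂F/∂x)/(∂F/∂y) = -(-8)/(tan(y)^2 + 1) = 8cos(y)^2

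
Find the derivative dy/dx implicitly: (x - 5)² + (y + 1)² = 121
Take d/dx of both sides. Since y is implicitly a function of x, the chain rule attaches a y' = dy/dx factor whenever we differentiate through y.

Set F(x, y) = (left side) − (right side), so the curve is F = 0. Differentiating each term of F:
  d/dx[(x - 5)^2] = 2x - 10
  d/dx[(y + 1)^2] = 2·y'(y + 1)
  d/dx[-121] = 0

Collecting, the y'-free part is the partial derivative in x and the y' coefficient is the partial derivative in y:
  ∂F/∂x = 2x - 10
  ∂F/∂y = 2y + 2

so d/dx[F(x, y(x))] = ∂F/∂x + (∂F/∂y)·y' = 0. Rearranging,
  dy/dx = -(∂F/∂x)/(∂F/∂y) = -(2x - 10)/(2y + 2) = (5 - x)/(y + 1)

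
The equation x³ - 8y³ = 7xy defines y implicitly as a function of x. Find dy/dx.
Differentiate the relation implicitly: treat y = y(x) and apply the chain rule, so every y-derivative picks up a y' = dy/dx factor.

With everything moved to the left-hand side, differentiate term by term:
  d/dx[x^3] = 3x^2
  d/dx[-7xy] = -7x·y' - 7y
  d/dx[-8y^3] = -24y^2·y'

Separating the contributions that come from x directly and those that come through y:
  without y':      3x^2 - 7y
  multiplying y':  -7x - 24y^2

so (3x^2 - 7y) + (-7x - 24y^2)·y' = 0, and therefore
  dy/dx = -(3x^2 - 7y)/(-7x - 24y^2) = (3x^2 - 7y)/(7x + 24y^2)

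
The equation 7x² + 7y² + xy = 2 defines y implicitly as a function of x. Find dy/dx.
Differentiate both sides with respect to x, treating y as y(x). By the chain rule, any term containing y contributes a factor of y' = dy/dx when we differentiate it.

Move every term to one side and write the relation as F(x, y) = 0. Term by term,
  d/dx[7x^2] = 14x
  d/dx[xy] = x·y' + y
  d/dx[7y^2] = 14y·y'
  d/dx[-2] = 0

The pieces without y' make up ∂F/∂x and the coefficient of y' is ∂F/∂y:
  ∂F/∂x = 14x + y,
  ∂F/∂y = x + 14y.

Since d/dx[F] = ∂F/∂x + (∂F/∂y)·y' = 0, solve for y':
  (∂F/∂y)·y' = -∂F/∂x
  dy/dx = -(∂F/∂x)/(∂F/∂y) = -(14x + y)/(x + 14y) = (-14x - y)/(x + 14y)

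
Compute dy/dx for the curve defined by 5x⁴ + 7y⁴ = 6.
Apply d/dx to both sides, remembering that y depends on x. Each occurrence of y therefore brings in a y' = dy/dx via the chain rule.

With F(x, y) equal to the left-hand side minus the right, differentiate F term by term:
  d/dx[5x^4] = 20x^3
  d/dx[7y^4] = 28y^3·y'
  d/dx[-6] = 0
Adding these up, d/dx[F] = 0 becomes
  (20x^3) + (28y^3)·y' = 0,
so isolating y',
  dy/dx = -(20x^3)/(28y^3) = -5x^3/(7y^3)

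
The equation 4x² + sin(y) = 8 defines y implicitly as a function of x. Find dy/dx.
Differentiate both sides with respect to x, treating y as y(x). By the chain rule, any term containing y contributes a factor of y' = dy/dx when we differentiate it.

Move every term to one side and write the relation as F(x, y) = 0. Term by term,
  d/dx[4x^2] = 8x
  d/dx[sin(y)] = y'·cos(y)
  d/dx[-8] = 0

The pieces without y' make up ∂F/∂x and the coefficient of y' is ∂F/∂y:
  ∂F/∂x = 8x,
  ∂F/∂y = cos(y).

Since d/dx[F] = ∂F/∂x + (∂F/∂y)·y' = 0, solve for y':
  (∂F/∂y)·y' = -∂F/∂x
  dy/dx = -(∂F/∂x)/(∂F/∂y) = -(8x)/(cos(y)) = -8x/cos(y)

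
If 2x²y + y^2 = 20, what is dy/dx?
Apply d/dx to both sides, remembering that y depends on x. Each occurrence of y therefore brings in a y' = dy/dx via the chain rule.

With F(x, y) equal to the left-hand side minus the right, differentiate F term by term:
  d/dx[2x^2y] = 2x^2·y' + 4xy
  d/dx[y^2] = 2y·y'
  d/dx[-20] = 0
Adding these up, d/dx[F] = 0 becomes
  (4xy) + (2x^2 + 2y)·y' = 0,
so isolating y',
  dy/dx = -(4xy)/(2x^2 + 2y) = -2xy/(x^2 + y)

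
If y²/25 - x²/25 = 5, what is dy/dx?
Apply d/dx to both sides, remembering that y depends on x. Each occurrence of y therefore brings in a y' = dy/dx via the chain rule.

With F(x, y) equal to the left-hand side minus the right, differentiate F term by term:
  d/dx[-x^2/25] = -2x/25
  d/dx[y^2/25] = 2y·y'/25
  d/dx[-5] = 0
Adding these up, d/dx[F] = 0 becomes
  (-2x/25) + (2y/25)·y' = 0,
so isolating y',
  dy/dx = -(-2x/25)/(2y/25) = x/y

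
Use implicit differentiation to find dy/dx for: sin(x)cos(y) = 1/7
Differentiate the relation implicitly: treat y = y(x) and apply the chain rule, so every y-derivative picks up a y' = dy/dx factor.

With everything moved to the left-hand side, differentiate term by term:
  d/dx[sin(x)·cos(y)] = -y'·sin(x)·sin(y) + cos(x)·cos(y)
  d/dx[-1/7] = 0

Separating the contributions that come from x directly and those that come through y:
  without y':      cos(x)·cos(y)
  multiplying y':  -sin(x)·sin(y)

so (cos(x)·cos(y)) + (-sin(x)·sin(y))·y' = 0, and therefore
  dy/dx = -(cos(x)·cos(y))/(-sin(x)·sin(y)) = 1/(tan(x)·tan(y))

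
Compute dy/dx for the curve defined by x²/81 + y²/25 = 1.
Differentiate both sides with respect to x, treating y as y(x). By the chain rule, any term containing y contributes a factor of y' = dy/dx when we differentiate it.

Move every term to one side and write the relation as F(x, y) = 0. Term by term,
  d/dx[x^2/81] = 2x/81
  d/dx[y^2/25] = 2y·y'/25
  d/dx[-1] = 0

The pieces without y' make up ∂F/∂x and the coefficient of y' is ∂F/∂y:
  ∂F/∂x = 2x/81,
  ∂F/∂y = 2y/25.

Since d/dx[F] = ∂F/∂x + (∂F/∂y)·y' = 0, solve for y':
  (∂F/∂y)·y' = -∂F/∂x
  dy/dx = -(∂F/∂x)/(∂F/∂y) = -(2x/81)/(2y/25) = -25x/(81y)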